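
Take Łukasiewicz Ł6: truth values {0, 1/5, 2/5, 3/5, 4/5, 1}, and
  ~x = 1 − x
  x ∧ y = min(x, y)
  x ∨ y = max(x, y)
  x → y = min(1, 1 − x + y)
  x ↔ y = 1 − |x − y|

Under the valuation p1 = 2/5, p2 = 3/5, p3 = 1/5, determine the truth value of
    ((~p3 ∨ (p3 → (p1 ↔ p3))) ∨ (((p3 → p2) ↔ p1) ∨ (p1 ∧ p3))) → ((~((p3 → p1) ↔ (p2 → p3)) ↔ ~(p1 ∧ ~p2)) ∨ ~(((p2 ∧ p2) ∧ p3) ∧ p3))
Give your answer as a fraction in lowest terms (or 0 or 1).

4/5

~p3 = ~1/5 = 4/5
p1 ↔ p3 = 2/5 ↔ 1/5 = 4/5
p3 → (p1 ↔ p3) = 1/5 → 4/5 = 1
~p3 ∨ (p3 → (p1 ↔ p3)) = 4/5 ∨ 1 = 1
p3 → p2 = 1/5 → 3/5 = 1
(p3 → p2) ↔ p1 = 1 ↔ 2/5 = 2/5
p1 ∧ p3 = 2/5 ∧ 1/5 = 1/5
((p3 → p2) ↔ p1) ∨ (p1 ∧ p3) = 2/5 ∨ 1/5 = 2/5
(~p3 ∨ (p3 → (p1 ↔ p3))) ∨ (((p3 → p2) ↔ p1) ∨ (p1 ∧ p3)) = 1 ∨ 2/5 = 1
p3 → p1 = 1/5 → 2/5 = 1
p2 → p3 = 3/5 → 1/5 = 3/5
(p3 → p1) ↔ (p2 → p3) = 1 ↔ 3/5 = 3/5
~((p3 → p1) ↔ (p2 → p3)) = ~3/5 = 2/5
~p2 = ~3/5 = 2/5
p1 ∧ ~p2 = 2/5 ∧ 2/5 = 2/5
~(p1 ∧ ~p2) = ~2/5 = 3/5
~((p3 → p1) ↔ (p2 → p3)) ↔ ~(p1 ∧ ~p2) = 2/5 ↔ 3/5 = 4/5
p2 ∧ p2 = 3/5 ∧ 3/5 = 3/5
(p2 ∧ p2) ∧ p3 = 3/5 ∧ 1/5 = 1/5
((p2 ∧ p2) ∧ p3) ∧ p3 = 1/5 ∧ 1/5 = 1/5
~(((p2 ∧ p2) ∧ p3) ∧ p3) = ~1/5 = 4/5
(~((p3 → p1) ↔ (p2 → p3)) ↔ ~(p1 ∧ ~p2)) ∨ ~(((p2 ∧ p2) ∧ p3) ∧ p3) = 4/5 ∨ 4/5 = 4/5
((~p3 ∨ (p3 → (p1 ↔ p3))) ∨ (((p3 → p2) ↔ p1) ∨ (p1 ∧ p3))) → ((~((p3 → p1) ↔ (p2 → p3)) ↔ ~(p1 ∧ ~p2)) ∨ ~(((p2 ∧ p2) ∧ p3) ∧ p3)) = 1 → 4/5 = 4/5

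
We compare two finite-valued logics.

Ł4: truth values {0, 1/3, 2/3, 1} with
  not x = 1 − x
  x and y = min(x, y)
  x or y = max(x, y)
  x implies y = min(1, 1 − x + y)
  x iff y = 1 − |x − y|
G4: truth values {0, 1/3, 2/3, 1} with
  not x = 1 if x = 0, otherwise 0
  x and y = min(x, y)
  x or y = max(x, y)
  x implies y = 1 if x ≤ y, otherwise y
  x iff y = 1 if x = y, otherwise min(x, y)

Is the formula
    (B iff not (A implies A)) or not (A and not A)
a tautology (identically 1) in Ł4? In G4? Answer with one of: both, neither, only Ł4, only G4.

only G4

In Ł4: at A = 1/3, B = 1/3 the value is 2/3 — not a tautology.
In G4: every assignment gives 1 — tautology.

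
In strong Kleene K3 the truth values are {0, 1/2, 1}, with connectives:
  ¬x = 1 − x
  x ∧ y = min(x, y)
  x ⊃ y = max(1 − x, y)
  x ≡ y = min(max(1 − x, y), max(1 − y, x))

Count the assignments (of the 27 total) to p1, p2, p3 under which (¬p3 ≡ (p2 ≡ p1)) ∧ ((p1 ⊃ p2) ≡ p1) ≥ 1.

value 1: 1 assignment (counts)
value 1/2: 13 assignments
value 0: 13 assignments
So 1 of the 27 assignments meets the threshold.

1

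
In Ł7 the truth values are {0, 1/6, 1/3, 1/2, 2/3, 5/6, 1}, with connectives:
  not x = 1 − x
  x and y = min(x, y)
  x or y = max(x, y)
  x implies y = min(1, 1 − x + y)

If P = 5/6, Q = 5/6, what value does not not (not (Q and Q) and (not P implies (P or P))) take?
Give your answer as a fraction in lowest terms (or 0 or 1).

Q and Q = 5/6 and 5/6 = 5/6
not (Q and Q) = not 5/6 = 1/6
not P = not 5/6 = 1/6
P or P = 5/6 or 5/6 = 5/6
not P implies (P or P) = 1/6 implies 5/6 = 1
not (Q and Q) and (not P implies (P or P)) = 1/6 and 1 = 1/6
not (not (Q and Q) and (not P implies (P or P))) = not 1/6 = 5/6
not not (not (Q and Q) and (not P implies (P or P))) = not 5/6 = 1/6

1/6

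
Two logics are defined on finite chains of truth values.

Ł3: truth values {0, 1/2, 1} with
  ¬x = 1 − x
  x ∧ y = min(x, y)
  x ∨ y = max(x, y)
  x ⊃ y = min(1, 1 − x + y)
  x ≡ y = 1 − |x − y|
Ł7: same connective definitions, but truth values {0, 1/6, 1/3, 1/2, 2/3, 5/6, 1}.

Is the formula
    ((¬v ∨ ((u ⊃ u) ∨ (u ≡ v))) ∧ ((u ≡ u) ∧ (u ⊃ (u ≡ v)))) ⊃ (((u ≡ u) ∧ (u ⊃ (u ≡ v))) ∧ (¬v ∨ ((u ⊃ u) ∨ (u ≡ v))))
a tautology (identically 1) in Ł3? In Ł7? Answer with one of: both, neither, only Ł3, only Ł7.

both

In Ł3: every assignment gives 1 — tautology.
In Ł7: every assignment gives 1 — tautology.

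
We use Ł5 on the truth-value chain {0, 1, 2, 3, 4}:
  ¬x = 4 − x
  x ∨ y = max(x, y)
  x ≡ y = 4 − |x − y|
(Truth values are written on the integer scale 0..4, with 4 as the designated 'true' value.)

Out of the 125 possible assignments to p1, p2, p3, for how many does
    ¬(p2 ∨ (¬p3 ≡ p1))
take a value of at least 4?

value 4: 2 assignments (counts)
value 3: 10 assignments
value 2: 24 assignments
value 1: 44 assignments
value 0: 45 assignments
So 2 of the 125 assignments meet the threshold.

2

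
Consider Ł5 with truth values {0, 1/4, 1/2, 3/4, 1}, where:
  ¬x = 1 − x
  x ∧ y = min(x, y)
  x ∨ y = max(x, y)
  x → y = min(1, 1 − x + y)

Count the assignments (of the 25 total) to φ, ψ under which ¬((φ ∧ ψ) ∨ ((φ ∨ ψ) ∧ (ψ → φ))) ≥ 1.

2

value 1: 2 assignments (counts)
value 3/4: 5 assignments
value 1/2: 7 assignments
value 1/4: 6 assignments
value 0: 5 assignments
So 2 of the 25 assignments meet the threshold.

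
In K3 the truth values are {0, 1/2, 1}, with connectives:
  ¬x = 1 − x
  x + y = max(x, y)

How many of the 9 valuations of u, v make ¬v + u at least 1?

u = 0, v = 0 ↦ 1  ≥
u = 0, v = 1/2 ↦ 1/2  <
u = 0, v = 1 ↦ 0  <
u = 1/2, v = 0 ↦ 1  ≥
u = 1/2, v = 1/2 ↦ 1/2  <
u = 1/2, v = 1 ↦ 1/2  <
u = 1, v = 0 ↦ 1  ≥
u = 1, v = 1/2 ↦ 1  ≥
u = 1, v = 1 ↦ 1  ≥
So 5 of the 9 assignments meet the threshold.

5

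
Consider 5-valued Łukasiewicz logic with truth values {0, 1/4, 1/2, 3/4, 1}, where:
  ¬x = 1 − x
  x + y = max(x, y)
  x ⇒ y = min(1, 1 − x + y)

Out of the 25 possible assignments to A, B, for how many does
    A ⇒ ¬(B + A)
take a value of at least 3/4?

14

value 1: 12 assignments (counts)
value 3/4: 2 assignments (counts)
value 1/2: 5 assignments
value 1/4: 1 assignment
value 0: 5 assignments
So 14 of the 25 assignments meet the threshold.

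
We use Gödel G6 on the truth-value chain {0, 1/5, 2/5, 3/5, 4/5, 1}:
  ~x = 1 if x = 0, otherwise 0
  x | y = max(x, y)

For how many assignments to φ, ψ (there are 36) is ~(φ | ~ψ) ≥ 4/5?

value 1: 5 assignments (counts)
value 0: 31 assignments
So 5 of the 36 assignments meet the threshold.

5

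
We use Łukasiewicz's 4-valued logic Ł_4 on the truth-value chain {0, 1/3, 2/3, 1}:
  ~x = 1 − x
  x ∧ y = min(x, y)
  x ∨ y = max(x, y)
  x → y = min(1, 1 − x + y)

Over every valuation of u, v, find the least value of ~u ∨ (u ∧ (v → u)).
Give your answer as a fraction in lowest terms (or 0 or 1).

2/3

Take u = 1/3, v = 0:
~u = ~1/3 = 2/3
v → u = 0 → 1/3 = 1
u ∧ (v → u) = 1/3 ∧ 1 = 1/3
~u ∨ (u ∧ (v → u)) = 2/3 ∨ 1/3 = 2/3
No assignment yields a value below 2/3, so this is the minimum.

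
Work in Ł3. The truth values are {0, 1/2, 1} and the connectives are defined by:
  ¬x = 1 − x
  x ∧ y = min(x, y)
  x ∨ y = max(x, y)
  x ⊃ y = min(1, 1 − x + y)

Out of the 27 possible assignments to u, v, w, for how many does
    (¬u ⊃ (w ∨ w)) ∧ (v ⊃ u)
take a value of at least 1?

value 1: 14 assignments (counts)
value 1/2: 8 assignments
value 0: 5 assignments
So 14 of the 27 assignments meet the threshold.

14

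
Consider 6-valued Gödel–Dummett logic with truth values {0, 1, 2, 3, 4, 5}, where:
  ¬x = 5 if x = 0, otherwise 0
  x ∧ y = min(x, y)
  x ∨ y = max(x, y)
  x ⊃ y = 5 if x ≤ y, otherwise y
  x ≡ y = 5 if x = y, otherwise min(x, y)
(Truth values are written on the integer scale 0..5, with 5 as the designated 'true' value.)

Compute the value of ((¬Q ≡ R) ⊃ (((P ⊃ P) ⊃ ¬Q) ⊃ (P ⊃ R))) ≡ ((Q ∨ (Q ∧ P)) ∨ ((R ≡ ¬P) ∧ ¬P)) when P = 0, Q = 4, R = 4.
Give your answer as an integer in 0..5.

4

¬Q = ¬4 = 0
¬Q ≡ R = 0 ≡ 4 = 0
P ⊃ P = 0 ⊃ 0 = 5
¬Q = ¬4 = 0
(P ⊃ P) ⊃ ¬Q = 5 ⊃ 0 = 0
P ⊃ R = 0 ⊃ 4 = 5
((P ⊃ P) ⊃ ¬Q) ⊃ (P ⊃ R) = 0 ⊃ 5 = 5
(¬Q ≡ R) ⊃ (((P ⊃ P) ⊃ ¬Q) ⊃ (P ⊃ R)) = 0 ⊃ 5 = 5
Q ∧ P = 4 ∧ 0 = 0
Q ∨ (Q ∧ P) = 4 ∨ 0 = 4
¬P = ¬0 = 5
R ≡ ¬P = 4 ≡ 5 = 4
¬P = ¬0 = 5
(R ≡ ¬P) ∧ ¬P = 4 ∧ 5 = 4
(Q ∨ (Q ∧ P)) ∨ ((R ≡ ¬P) ∧ ¬P) = 4 ∨ 4 = 4
((¬Q ≡ R) ⊃ (((P ⊃ P) ⊃ ¬Q) ⊃ (P ⊃ R))) ≡ ((Q ∨ (Q ∧ P)) ∨ ((R ≡ ¬P) ∧ ¬P)) = 5 ≡ 4 = 4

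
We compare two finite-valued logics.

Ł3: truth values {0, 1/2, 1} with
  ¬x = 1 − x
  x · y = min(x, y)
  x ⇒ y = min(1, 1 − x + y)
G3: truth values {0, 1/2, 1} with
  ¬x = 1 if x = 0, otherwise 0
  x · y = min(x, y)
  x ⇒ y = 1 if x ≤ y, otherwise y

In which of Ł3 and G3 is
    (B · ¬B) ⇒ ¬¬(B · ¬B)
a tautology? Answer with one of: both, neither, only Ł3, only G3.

In Ł3: every assignment gives 1 — tautology.
In G3: every assignment gives 1 — tautology.

both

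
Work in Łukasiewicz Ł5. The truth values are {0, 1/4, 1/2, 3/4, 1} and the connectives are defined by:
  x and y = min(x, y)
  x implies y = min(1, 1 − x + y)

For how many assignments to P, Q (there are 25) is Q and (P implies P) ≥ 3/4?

value 1: 5 assignments (counts)
value 3/4: 5 assignments (counts)
value 1/2: 5 assignments
value 1/4: 5 assignments
value 0: 5 assignments
So 10 of the 25 assignments meet the threshold.

10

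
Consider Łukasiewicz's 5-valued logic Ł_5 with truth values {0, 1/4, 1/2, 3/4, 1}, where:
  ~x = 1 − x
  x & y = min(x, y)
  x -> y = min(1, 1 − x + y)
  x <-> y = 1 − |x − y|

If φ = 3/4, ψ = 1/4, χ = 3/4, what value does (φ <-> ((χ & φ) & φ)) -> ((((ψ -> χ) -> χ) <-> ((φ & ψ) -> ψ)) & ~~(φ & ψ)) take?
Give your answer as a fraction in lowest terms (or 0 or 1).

1/4

χ & φ = 3/4 & 3/4 = 3/4
(χ & φ) & φ = 3/4 & 3/4 = 3/4
φ <-> ((χ & φ) & φ) = 3/4 <-> 3/4 = 1
ψ -> χ = 1/4 -> 3/4 = 1
(ψ -> χ) -> χ = 1 -> 3/4 = 3/4
φ & ψ = 3/4 & 1/4 = 1/4
(φ & ψ) -> ψ = 1/4 -> 1/4 = 1
((ψ -> χ) -> χ) <-> ((φ & ψ) -> ψ) = 3/4 <-> 1 = 3/4
φ & ψ = 3/4 & 1/4 = 1/4
~(φ & ψ) = ~1/4 = 3/4
~~(φ & ψ) = ~3/4 = 1/4
(((ψ -> χ) -> χ) <-> ((φ & ψ) -> ψ)) & ~~(φ & ψ) = 3/4 & 1/4 = 1/4
(φ <-> ((χ & φ) & φ)) -> ((((ψ -> χ) -> χ) <-> ((φ & ψ) -> ψ)) & ~~(φ & ψ)) = 1 -> 1/4 = 1/4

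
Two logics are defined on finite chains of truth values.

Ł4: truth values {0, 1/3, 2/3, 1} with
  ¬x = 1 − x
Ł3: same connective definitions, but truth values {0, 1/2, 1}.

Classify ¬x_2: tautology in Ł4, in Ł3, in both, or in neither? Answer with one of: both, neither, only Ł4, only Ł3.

In Ł4: at x_2 = 1/3 the value is 2/3 — not a tautology.
In Ł3: at x_2 = 1/2 the value is 1/2 — not a tautology.

neither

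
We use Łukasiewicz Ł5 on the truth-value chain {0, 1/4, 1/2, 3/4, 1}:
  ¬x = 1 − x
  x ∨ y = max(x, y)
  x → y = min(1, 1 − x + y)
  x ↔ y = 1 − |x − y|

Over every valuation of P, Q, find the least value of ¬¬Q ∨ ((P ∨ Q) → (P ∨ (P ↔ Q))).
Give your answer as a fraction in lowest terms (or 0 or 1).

Take P = 0, Q = 3/4:
¬Q = ¬3/4 = 1/4
¬¬Q = ¬1/4 = 3/4
P ∨ Q = 0 ∨ 3/4 = 3/4
P ↔ Q = 0 ↔ 3/4 = 1/4
P ∨ (P ↔ Q) = 0 ∨ 1/4 = 1/4
(P ∨ Q) → (P ∨ (P ↔ Q)) = 3/4 → 1/4 = 1/2
¬¬Q ∨ ((P ∨ Q) → (P ∨ (P ↔ Q))) = 3/4 ∨ 1/2 = 3/4
No assignment yields a value below 3/4, so this is the minimum.

3/4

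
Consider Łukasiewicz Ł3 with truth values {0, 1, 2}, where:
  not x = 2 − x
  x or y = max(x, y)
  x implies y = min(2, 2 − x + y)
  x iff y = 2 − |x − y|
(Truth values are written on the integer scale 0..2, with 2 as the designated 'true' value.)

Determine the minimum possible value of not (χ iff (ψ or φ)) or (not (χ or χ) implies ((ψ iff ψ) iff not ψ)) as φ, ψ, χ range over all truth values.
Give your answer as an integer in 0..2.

Take φ = 0, ψ = 1, χ = 0:
ψ or φ = 1 or 0 = 1
χ iff (ψ or φ) = 0 iff 1 = 1
not (χ iff (ψ or φ)) = not 1 = 1
χ or χ = 0 or 0 = 0
not (χ or χ) = not 0 = 2
ψ iff ψ = 1 iff 1 = 2
not ψ = not 1 = 1
(ψ iff ψ) iff not ψ = 2 iff 1 = 1
not (χ or χ) implies ((ψ iff ψ) iff not ψ) = 2 implies 1 = 1
not (χ iff (ψ or φ)) or (not (χ or χ) implies ((ψ iff ψ) iff not ψ)) = 1 or 1 = 1
No assignment yields a value below 1, so this is the minimum.

1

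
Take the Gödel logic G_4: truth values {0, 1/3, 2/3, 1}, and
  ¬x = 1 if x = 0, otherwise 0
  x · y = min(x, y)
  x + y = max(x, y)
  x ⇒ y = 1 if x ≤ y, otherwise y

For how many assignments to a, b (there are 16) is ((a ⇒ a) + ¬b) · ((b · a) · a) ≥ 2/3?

a = 0, b = 0 ↦ 0  <
a = 0, b = 1/3 ↦ 0  <
a = 0, b = 2/3 ↦ 0  <
a = 0, b = 1 ↦ 0  <
a = 1/3, b = 0 ↦ 0  <
a = 1/3, b = 1/3 ↦ 1/3  <
a = 1/3, b = 2/3 ↦ 1/3  <
a = 1/3, b = 1 ↦ 1/3  <
a = 2/3, b = 0 ↦ 0  <
a = 2/3, b = 1/3 ↦ 1/3  <
a = 2/3, b = 2/3 ↦ 2/3  ≥
a = 2/3, b = 1 ↦ 2/3  ≥
a = 1, b = 0 ↦ 0  <
a = 1, b = 1/3 ↦ 1/3  <
a = 1, b = 2/3 ↦ 2/3  ≥
a = 1, b = 1 ↦ 1  ≥
So 4 of the 16 assignments meet the threshold.

4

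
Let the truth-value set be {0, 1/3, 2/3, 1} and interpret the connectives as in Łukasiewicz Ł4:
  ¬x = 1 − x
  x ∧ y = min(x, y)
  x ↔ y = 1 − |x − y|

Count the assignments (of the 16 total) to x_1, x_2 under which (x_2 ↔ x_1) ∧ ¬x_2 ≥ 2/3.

5

x_1 = 0, x_2 = 0 ↦ 1  ≥
x_1 = 0, x_2 = 1/3 ↦ 2/3  ≥
x_1 = 0, x_2 = 2/3 ↦ 1/3  <
x_1 = 0, x_2 = 1 ↦ 0  <
x_1 = 1/3, x_2 = 0 ↦ 2/3  ≥
x_1 = 1/3, x_2 = 1/3 ↦ 2/3  ≥
x_1 = 1/3, x_2 = 2/3 ↦ 1/3  <
x_1 = 1/3, x_2 = 1 ↦ 0  <
x_1 = 2/3, x_2 = 0 ↦ 1/3  <
x_1 = 2/3, x_2 = 1/3 ↦ 2/3  ≥
x_1 = 2/3, x_2 = 2/3 ↦ 1/3  <
x_1 = 2/3, x_2 = 1 ↦ 0  <
x_1 = 1, x_2 = 0 ↦ 0  <
x_1 = 1, x_2 = 1/3 ↦ 1/3  <
x_1 = 1, x_2 = 2/3 ↦ 1/3  <
x_1 = 1, x_2 = 1 ↦ 0  <
So 5 of the 16 assignments meet the threshold.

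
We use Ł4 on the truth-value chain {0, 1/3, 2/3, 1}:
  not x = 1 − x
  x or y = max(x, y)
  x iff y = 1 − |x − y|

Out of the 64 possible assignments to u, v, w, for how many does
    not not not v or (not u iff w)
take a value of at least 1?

value 1: 28 assignments (counts)
value 2/3: 24 assignments
value 1/3: 10 assignments
value 0: 2 assignments
So 28 of the 64 assignments meet the threshold.

28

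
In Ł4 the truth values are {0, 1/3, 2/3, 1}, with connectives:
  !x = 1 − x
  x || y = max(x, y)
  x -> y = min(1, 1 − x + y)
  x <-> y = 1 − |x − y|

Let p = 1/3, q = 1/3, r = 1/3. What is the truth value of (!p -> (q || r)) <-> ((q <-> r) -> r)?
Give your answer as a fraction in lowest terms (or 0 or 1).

!p = !1/3 = 2/3
q || r = 1/3 || 1/3 = 1/3
!p -> (q || r) = 2/3 -> 1/3 = 2/3
q <-> r = 1/3 <-> 1/3 = 1
(q <-> r) -> r = 1 -> 1/3 = 1/3
(!p -> (q || r)) <-> ((q <-> r) -> r) = 2/3 <-> 1/3 = 2/3

2/3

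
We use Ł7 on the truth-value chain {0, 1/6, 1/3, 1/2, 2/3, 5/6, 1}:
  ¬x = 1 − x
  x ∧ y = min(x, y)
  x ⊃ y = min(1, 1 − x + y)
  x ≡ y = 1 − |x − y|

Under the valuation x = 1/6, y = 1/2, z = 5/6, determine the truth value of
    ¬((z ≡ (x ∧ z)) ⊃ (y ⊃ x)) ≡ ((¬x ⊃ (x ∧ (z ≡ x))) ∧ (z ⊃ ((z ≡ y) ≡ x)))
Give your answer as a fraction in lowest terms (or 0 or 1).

2/3

x ∧ z = 1/6 ∧ 5/6 = 1/6
z ≡ (x ∧ z) = 5/6 ≡ 1/6 = 1/3
y ⊃ x = 1/2 ⊃ 1/6 = 2/3
(z ≡ (x ∧ z)) ⊃ (y ⊃ x) = 1/3 ⊃ 2/3 = 1
¬((z ≡ (x ∧ z)) ⊃ (y ⊃ x)) = ¬1 = 0
¬x = ¬1/6 = 5/6
z ≡ x = 5/6 ≡ 1/6 = 1/3
x ∧ (z ≡ x) = 1/6 ∧ 1/3 = 1/6
¬x ⊃ (x ∧ (z ≡ x)) = 5/6 ⊃ 1/6 = 1/3
z ≡ y = 5/6 ≡ 1/2 = 2/3
(z ≡ y) ≡ x = 2/3 ≡ 1/6 = 1/2
z ⊃ ((z ≡ y) ≡ x) = 5/6 ⊃ 1/2 = 2/3
(¬x ⊃ (x ∧ (z ≡ x))) ∧ (z ⊃ ((z ≡ y) ≡ x)) = 1/3 ∧ 2/3 = 1/3
¬((z ≡ (x ∧ z)) ⊃ (y ⊃ x)) ≡ ((¬x ⊃ (x ∧ (z ≡ x))) ∧ (z ⊃ ((z ≡ y) ≡ x))) = 0 ≡ 1/3 = 2/3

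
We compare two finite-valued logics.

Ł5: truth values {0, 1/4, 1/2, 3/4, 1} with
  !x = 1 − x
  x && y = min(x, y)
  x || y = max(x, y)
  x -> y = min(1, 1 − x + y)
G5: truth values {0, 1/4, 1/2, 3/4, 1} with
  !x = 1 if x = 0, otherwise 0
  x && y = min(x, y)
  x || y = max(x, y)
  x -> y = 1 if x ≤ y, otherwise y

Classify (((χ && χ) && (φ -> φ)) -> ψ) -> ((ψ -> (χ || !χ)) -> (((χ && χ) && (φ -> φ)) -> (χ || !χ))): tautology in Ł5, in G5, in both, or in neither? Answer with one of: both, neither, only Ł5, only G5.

both

In Ł5: every assignment gives 1 — tautology.
In G5: every assignment gives 1 — tautology.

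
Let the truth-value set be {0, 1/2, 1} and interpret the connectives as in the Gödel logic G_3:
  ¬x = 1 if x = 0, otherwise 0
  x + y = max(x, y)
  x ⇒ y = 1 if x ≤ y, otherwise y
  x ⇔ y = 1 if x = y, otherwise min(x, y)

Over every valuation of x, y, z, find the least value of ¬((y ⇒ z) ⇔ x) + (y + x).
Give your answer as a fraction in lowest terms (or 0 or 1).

Take x = 0, y = 1/2, z = 0:
y ⇒ z = 1/2 ⇒ 0 = 0
(y ⇒ z) ⇔ x = 0 ⇔ 0 = 1
¬((y ⇒ z) ⇔ x) = ¬1 = 0
y + x = 1/2 + 0 = 1/2
¬((y ⇒ z) ⇔ x) + (y + x) = 0 + 1/2 = 1/2
No assignment yields a value below 1/2, so this is the minimum.

1/2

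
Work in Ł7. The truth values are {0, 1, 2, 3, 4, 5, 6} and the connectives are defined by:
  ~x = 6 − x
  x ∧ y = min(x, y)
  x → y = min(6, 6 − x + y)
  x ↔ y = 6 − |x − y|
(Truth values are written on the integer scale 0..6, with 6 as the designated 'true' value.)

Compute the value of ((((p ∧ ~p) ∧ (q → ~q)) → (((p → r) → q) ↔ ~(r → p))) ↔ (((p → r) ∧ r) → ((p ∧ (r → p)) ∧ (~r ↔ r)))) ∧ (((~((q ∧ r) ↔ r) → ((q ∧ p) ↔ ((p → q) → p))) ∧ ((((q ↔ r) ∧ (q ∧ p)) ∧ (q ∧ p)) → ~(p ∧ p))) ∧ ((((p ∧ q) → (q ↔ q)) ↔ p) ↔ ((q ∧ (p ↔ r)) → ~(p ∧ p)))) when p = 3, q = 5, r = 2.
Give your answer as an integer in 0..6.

~p = ~3 = 3
p ∧ ~p = 3 ∧ 3 = 3
~q = ~5 = 1
q → ~q = 5 → 1 = 2
(p ∧ ~p) ∧ (q → ~q) = 3 ∧ 2 = 2
p → r = 3 → 2 = 5
(p → r) → q = 5 → 5 = 6
r → p = 2 → 3 = 6
~(r → p) = ~6 = 0
((p → r) → q) ↔ ~(r → p) = 6 ↔ 0 = 0
((p ∧ ~p) ∧ (q → ~q)) → (((p → r) → q) ↔ ~(r → p)) = 2 → 0 = 4
p → r = 3 → 2 = 5
(p → r) ∧ r = 5 ∧ 2 = 2
r → p = 2 → 3 = 6
p ∧ (r → p) = 3 ∧ 6 = 3
~r = ~2 = 4
~r ↔ r = 4 ↔ 2 = 4
(p ∧ (r → p)) ∧ (~r ↔ r) = 3 ∧ 4 = 3
((p → r) ∧ r) → ((p ∧ (r → p)) ∧ (~r ↔ r)) = 2 → 3 = 6
(((p ∧ ~p) ∧ (q → ~q)) → (((p → r) → q) ↔ ~(r → p))) ↔ (((p → r) ∧ r) → ((p ∧ (r → p)) ∧ (~r ↔ r))) = 4 ↔ 6 = 4
q ∧ r = 5 ∧ 2 = 2
(q ∧ r) ↔ r = 2 ↔ 2 = 6
~((q ∧ r) ↔ r) = ~6 = 0
q ∧ p = 5 ∧ 3 = 3
p → q = 3 → 5 = 6
(p → q) → p = 6 → 3 = 3
(q ∧ p) ↔ ((p → q) → p) = 3 ↔ 3 = 6
~((q ∧ r) ↔ r) → ((q ∧ p) ↔ ((p → q) → p)) = 0 → 6 = 6
q ↔ r = 5 ↔ 2 = 3
q ∧ p = 5 ∧ 3 = 3
(q ↔ r) ∧ (q ∧ p) = 3 ∧ 3 = 3
q ∧ p = 5 ∧ 3 = 3
((q ↔ r) ∧ (q ∧ p)) ∧ (q ∧ p) = 3 ∧ 3 = 3
p ∧ p = 3 ∧ 3 = 3
~(p ∧ p) = ~3 = 3
(((q ↔ r) ∧ (q ∧ p)) ∧ (q ∧ p)) → ~(p ∧ p) = 3 → 3 = 6
(~((q ∧ r) ↔ r) → ((q ∧ p) ↔ ((p → q) → p))) ∧ ((((q ↔ r) ∧ (q ∧ p)) ∧ (q ∧ p)) → ~(p ∧ p)) = 6 ∧ 6 = 6
p ∧ q = 3 ∧ 5 = 3
q ↔ q = 5 ↔ 5 = 6
(p ∧ q) → (q ↔ q) = 3 → 6 = 6
((p ∧ q) → (q ↔ q)) ↔ p = 6 ↔ 3 = 3
p ↔ r = 3 ↔ 2 = 5
q ∧ (p ↔ r) = 5 ∧ 5 = 5
p ∧ p = 3 ∧ 3 = 3
~(p ∧ p) = ~3 = 3
(q ∧ (p ↔ r)) → ~(p ∧ p) = 5 → 3 = 4
(((p ∧ q) → (q ↔ q)) ↔ p) ↔ ((q ∧ (p ↔ r)) → ~(p ∧ p)) = 3 ↔ 4 = 5
((~((q ∧ r) ↔ r) → ((q ∧ p) ↔ ((p → q) → p))) ∧ ((((q ↔ r) ∧ (q ∧ p)) ∧ (q ∧ p)) → ~(p ∧ p))) ∧ ((((p ∧ q) → (q ↔ q)) ↔ p) ↔ ((q ∧ (p ↔ r)) → ~(p ∧ p))) = 6 ∧ 5 = 5
((((p ∧ ~p) ∧ (q → ~q)) → (((p → r) → q) ↔ ~(r → p))) ↔ (((p → r) ∧ r) → ((p ∧ (r → p)) ∧ (~r ↔ r)))) ∧ (((~((q ∧ r) ↔ r) → ((q ∧ p) ↔ ((p → q) → p))) ∧ ((((q ↔ r) ∧ (q ∧ p)) ∧ (q ∧ p)) → ~(p ∧ p))) ∧ ((((p ∧ q) → (q ↔ q)) ↔ p) ↔ ((q ∧ (p ↔ r)) → ~(p ∧ p)))) = 4 ∧ 5 = 4

4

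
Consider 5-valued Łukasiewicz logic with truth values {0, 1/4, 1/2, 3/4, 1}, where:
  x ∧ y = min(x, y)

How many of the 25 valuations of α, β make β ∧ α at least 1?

value 1: 1 assignment (counts)
value 3/4: 3 assignments
value 1/2: 5 assignments
value 1/4: 7 assignments
value 0: 9 assignments
So 1 of the 25 assignments meets the threshold.

1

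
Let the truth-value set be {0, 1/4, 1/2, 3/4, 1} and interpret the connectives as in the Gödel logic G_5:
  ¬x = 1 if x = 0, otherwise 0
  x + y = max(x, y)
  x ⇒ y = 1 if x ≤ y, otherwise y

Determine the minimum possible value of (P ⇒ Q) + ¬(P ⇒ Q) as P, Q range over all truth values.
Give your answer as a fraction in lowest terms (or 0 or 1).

Take P = 1/2, Q = 1/4:
P ⇒ Q = 1/2 ⇒ 1/4 = 1/4
P ⇒ Q = 1/2 ⇒ 1/4 = 1/4
¬(P ⇒ Q) = ¬1/4 = 0
(P ⇒ Q) + ¬(P ⇒ Q) = 1/4 + 0 = 1/4
No assignment yields a value below 1/4, so this is the minimum.

1/4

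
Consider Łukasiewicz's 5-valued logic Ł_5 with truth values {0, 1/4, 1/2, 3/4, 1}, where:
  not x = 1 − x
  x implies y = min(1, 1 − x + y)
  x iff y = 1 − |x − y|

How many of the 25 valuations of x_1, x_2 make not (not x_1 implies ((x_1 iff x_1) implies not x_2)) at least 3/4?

value 1: 1 assignment (counts)
value 3/4: 2 assignments (counts)
value 1/2: 3 assignments
value 1/4: 4 assignments
value 0: 15 assignments
So 3 of the 25 assignments meet the threshold.

3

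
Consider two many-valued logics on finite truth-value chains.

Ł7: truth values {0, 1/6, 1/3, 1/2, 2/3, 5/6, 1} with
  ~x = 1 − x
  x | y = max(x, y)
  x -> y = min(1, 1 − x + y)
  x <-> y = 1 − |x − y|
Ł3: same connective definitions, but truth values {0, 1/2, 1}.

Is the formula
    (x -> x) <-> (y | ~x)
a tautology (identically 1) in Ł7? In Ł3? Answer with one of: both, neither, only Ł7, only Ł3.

neither

In Ł7: at x = 1/6, y = 0 the value is 5/6 — not a tautology.
In Ł3: at x = 1/2, y = 0 the value is 1/2 — not a tautology.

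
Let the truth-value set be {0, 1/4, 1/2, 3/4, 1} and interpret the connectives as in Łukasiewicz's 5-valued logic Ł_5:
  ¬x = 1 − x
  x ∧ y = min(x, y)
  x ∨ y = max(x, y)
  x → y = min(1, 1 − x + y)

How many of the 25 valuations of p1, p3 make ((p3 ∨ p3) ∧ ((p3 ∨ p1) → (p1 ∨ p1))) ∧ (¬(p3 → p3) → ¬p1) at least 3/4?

value 1: 1 assignment (counts)
value 3/4: 4 assignments (counts)
value 1/2: 7 assignments
value 1/4: 7 assignments
value 0: 6 assignments
So 5 of the 25 assignments meet the threshold.

5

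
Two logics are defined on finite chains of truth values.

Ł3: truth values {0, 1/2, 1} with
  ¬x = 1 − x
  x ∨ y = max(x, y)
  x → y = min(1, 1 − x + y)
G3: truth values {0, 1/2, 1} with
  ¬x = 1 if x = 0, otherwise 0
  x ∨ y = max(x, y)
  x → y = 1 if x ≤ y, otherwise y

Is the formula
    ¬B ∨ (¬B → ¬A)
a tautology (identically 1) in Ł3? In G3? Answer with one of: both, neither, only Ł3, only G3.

In Ł3: at A = 1, B = 1/2 the value is 1/2 — not a tautology.
In G3: every assignment gives 1 — tautology.

only G3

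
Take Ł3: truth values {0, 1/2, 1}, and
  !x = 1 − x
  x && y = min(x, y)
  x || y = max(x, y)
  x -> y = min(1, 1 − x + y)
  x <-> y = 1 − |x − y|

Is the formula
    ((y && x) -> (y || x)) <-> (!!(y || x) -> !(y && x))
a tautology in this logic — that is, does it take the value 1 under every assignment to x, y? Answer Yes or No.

Counterexample: take x = 1/2, y = 1.
y && x = 1 && 1/2 = 1/2
y || x = 1 || 1/2 = 1
(y && x) -> (y || x) = 1/2 -> 1 = 1
y || x = 1 || 1/2 = 1
!(y || x) = !1 = 0
!!(y || x) = !0 = 1
y && x = 1 && 1/2 = 1/2
!(y && x) = !1/2 = 1/2
!!(y || x) -> !(y && x) = 1 -> 1/2 = 1/2
((y && x) -> (y || x)) <-> (!!(y || x) -> !(y && x)) = 1 <-> 1/2 = 1/2
This gives 1/2 ≠ 1.

No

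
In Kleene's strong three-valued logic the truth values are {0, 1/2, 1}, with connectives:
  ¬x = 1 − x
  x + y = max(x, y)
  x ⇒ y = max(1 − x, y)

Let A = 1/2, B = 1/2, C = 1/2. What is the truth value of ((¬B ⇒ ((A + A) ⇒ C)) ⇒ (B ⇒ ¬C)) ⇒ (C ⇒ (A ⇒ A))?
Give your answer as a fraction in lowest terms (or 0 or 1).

¬B = ¬1/2 = 1/2
A + A = 1/2 + 1/2 = 1/2
(A + A) ⇒ C = 1/2 ⇒ 1/2 = 1/2
¬B ⇒ ((A + A) ⇒ C) = 1/2 ⇒ 1/2 = 1/2
¬C = ¬1/2 = 1/2
B ⇒ ¬C = 1/2 ⇒ 1/2 = 1/2
(¬B ⇒ ((A + A) ⇒ C)) ⇒ (B ⇒ ¬C) = 1/2 ⇒ 1/2 = 1/2
A ⇒ A = 1/2 ⇒ 1/2 = 1/2
C ⇒ (A ⇒ A) = 1/2 ⇒ 1/2 = 1/2
((¬B ⇒ ((A + A) ⇒ C)) ⇒ (B ⇒ ¬C)) ⇒ (C ⇒ (A ⇒ A)) = 1/2 ⇒ 1/2 = 1/2

1/2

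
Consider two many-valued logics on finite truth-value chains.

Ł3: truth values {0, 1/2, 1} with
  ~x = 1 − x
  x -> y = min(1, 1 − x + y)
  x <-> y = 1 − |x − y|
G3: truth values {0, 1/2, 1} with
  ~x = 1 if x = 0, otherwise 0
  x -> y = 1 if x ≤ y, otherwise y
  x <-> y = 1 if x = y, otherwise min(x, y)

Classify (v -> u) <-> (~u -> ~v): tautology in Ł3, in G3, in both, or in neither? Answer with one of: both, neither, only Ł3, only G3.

In Ł3: every assignment gives 1 — tautology.
In G3: at u = 1/2, v = 1 the value is 1/2 — not a tautology.

only Ł3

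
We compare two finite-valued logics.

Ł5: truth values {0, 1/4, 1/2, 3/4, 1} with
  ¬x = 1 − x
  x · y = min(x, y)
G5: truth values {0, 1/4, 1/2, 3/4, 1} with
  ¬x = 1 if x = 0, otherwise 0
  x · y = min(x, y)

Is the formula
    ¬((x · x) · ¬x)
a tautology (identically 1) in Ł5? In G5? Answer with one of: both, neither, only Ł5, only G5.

only G5

In Ł5: at x = 1/4 the value is 3/4 — not a tautology.
In G5: every assignment gives 1 — tautology.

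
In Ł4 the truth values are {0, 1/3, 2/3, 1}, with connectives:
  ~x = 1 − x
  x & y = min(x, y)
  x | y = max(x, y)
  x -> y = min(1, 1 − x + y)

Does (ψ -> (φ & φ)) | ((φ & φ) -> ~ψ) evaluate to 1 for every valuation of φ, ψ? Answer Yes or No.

Counterexample: take φ = 1/3, ψ = 1.
φ & φ = 1/3 & 1/3 = 1/3
ψ -> (φ & φ) = 1 -> 1/3 = 1/3
φ & φ = 1/3 & 1/3 = 1/3
~ψ = ~1 = 0
(φ & φ) -> ~ψ = 1/3 -> 0 = 2/3
(ψ -> (φ & φ)) | ((φ & φ) -> ~ψ) = 1/3 | 2/3 = 2/3
This gives 2/3 ≠ 1.

No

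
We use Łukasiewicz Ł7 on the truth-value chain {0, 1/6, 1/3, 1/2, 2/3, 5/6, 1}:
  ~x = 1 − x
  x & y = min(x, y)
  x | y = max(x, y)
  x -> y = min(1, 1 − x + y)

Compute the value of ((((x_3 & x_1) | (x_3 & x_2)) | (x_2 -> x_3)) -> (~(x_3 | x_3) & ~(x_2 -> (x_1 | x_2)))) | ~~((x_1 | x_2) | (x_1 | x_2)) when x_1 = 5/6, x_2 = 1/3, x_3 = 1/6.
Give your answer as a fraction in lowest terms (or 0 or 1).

5/6

x_3 & x_1 = 1/6 & 5/6 = 1/6
x_3 & x_2 = 1/6 & 1/3 = 1/6
(x_3 & x_1) | (x_3 & x_2) = 1/6 | 1/6 = 1/6
x_2 -> x_3 = 1/3 -> 1/6 = 5/6
((x_3 & x_1) | (x_3 & x_2)) | (x_2 -> x_3) = 1/6 | 5/6 = 5/6
x_3 | x_3 = 1/6 | 1/6 = 1/6
~(x_3 | x_3) = ~1/6 = 5/6
x_1 | x_2 = 5/6 | 1/3 = 5/6
x_2 -> (x_1 | x_2) = 1/3 -> 5/6 = 1
~(x_2 -> (x_1 | x_2)) = ~1 = 0
~(x_3 | x_3) & ~(x_2 -> (x_1 | x_2)) = 5/6 & 0 = 0
(((x_3 & x_1) | (x_3 & x_2)) | (x_2 -> x_3)) -> (~(x_3 | x_3) & ~(x_2 -> (x_1 | x_2))) = 5/6 -> 0 = 1/6
x_1 | x_2 = 5/6 | 1/3 = 5/6
x_1 | x_2 = 5/6 | 1/3 = 5/6
(x_1 | x_2) | (x_1 | x_2) = 5/6 | 5/6 = 5/6
~((x_1 | x_2) | (x_1 | x_2)) = ~5/6 = 1/6
~~((x_1 | x_2) | (x_1 | x_2)) = ~1/6 = 5/6
((((x_3 & x_1) | (x_3 & x_2)) | (x_2 -> x_3)) -> (~(x_3 | x_3) & ~(x_2 -> (x_1 | x_2)))) | ~~((x_1 | x_2) | (x_1 | x_2)) = 1/6 | 5/6 = 5/6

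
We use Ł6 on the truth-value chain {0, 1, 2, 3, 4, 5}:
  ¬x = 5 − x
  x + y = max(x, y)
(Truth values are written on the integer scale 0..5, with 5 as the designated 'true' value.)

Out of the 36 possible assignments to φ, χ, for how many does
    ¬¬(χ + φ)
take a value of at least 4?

20

value 5: 11 assignments (counts)
value 4: 9 assignments (counts)
value 3: 7 assignments
value 2: 5 assignments
value 1: 3 assignments
value 0: 1 assignment
So 20 of the 36 assignments meet the threshold.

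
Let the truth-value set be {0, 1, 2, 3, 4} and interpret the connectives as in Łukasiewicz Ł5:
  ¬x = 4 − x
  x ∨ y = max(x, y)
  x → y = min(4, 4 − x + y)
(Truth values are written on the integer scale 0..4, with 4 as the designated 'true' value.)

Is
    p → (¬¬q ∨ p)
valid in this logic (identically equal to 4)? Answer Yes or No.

Yes

At p = 2, q = 1, for instance:
¬q = ¬1 = 3
¬¬q = ¬3 = 1
¬¬q ∨ p = 1 ∨ 2 = 2
p → (¬¬q ∨ p) = 2 → 2 = 4
and checking the remaining 24 assignments likewise gives ≥ 4 in every case.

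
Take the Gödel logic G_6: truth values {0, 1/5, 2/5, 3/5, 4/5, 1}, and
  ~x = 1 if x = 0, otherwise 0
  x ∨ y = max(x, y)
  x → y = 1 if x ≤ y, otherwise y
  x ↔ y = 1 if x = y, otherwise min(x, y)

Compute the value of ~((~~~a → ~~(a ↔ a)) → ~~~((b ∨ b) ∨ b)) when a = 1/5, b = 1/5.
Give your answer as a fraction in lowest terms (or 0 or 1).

~a = ~1/5 = 0
~~a = ~0 = 1
~~~a = ~1 = 0
a ↔ a = 1/5 ↔ 1/5 = 1
~(a ↔ a) = ~1 = 0
~~(a ↔ a) = ~0 = 1
~~~a → ~~(a ↔ a) = 0 → 1 = 1
b ∨ b = 1/5 ∨ 1/5 = 1/5
(b ∨ b) ∨ b = 1/5 ∨ 1/5 = 1/5
~((b ∨ b) ∨ b) = ~1/5 = 0
~~((b ∨ b) ∨ b) = ~0 = 1
~~~((b ∨ b) ∨ b) = ~1 = 0
(~~~a → ~~(a ↔ a)) → ~~~((b ∨ b) ∨ b) = 1 → 0 = 0
~((~~~a → ~~(a ↔ a)) → ~~~((b ∨ b) ∨ b)) = ~0 = 1

1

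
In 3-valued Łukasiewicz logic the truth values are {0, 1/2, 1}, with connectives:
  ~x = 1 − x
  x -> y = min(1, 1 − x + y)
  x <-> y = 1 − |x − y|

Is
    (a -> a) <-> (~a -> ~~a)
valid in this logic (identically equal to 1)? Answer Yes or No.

Counterexample: take a = 0.
a -> a = 0 -> 0 = 1
~a = ~0 = 1
~a = ~0 = 1
~~a = ~1 = 0
~a -> ~~a = 1 -> 0 = 0
(a -> a) <-> (~a -> ~~a) = 1 <-> 0 = 0
This gives 0 ≠ 1.

No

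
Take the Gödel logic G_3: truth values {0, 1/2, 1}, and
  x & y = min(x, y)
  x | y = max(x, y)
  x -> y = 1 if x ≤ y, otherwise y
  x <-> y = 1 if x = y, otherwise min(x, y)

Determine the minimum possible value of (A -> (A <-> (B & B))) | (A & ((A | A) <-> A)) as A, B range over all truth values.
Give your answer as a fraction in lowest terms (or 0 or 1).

Take A = 1/2, B = 0:
B & B = 0 & 0 = 0
A <-> (B & B) = 1/2 <-> 0 = 0
A -> (A <-> (B & B)) = 1/2 -> 0 = 0
A | A = 1/2 | 1/2 = 1/2
(A | A) <-> A = 1/2 <-> 1/2 = 1
A & ((A | A) <-> A) = 1/2 & 1 = 1/2
(A -> (A <-> (B & B))) | (A & ((A | A) <-> A)) = 0 | 1/2 = 1/2
No assignment yields a value below 1/2, so this is the minimum.

1/2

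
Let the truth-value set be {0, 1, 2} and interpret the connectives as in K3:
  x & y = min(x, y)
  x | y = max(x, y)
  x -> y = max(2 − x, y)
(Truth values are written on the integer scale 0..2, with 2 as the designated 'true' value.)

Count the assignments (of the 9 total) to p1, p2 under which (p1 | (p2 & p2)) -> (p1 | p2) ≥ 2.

6

p1 = 0, p2 = 0 ↦ 2  ≥
p1 = 0, p2 = 1 ↦ 1  <
p1 = 0, p2 = 2 ↦ 2  ≥
p1 = 1, p2 = 0 ↦ 1  <
p1 = 1, p2 = 1 ↦ 1  <
p1 = 1, p2 = 2 ↦ 2  ≥
p1 = 2, p2 = 0 ↦ 2  ≥
p1 = 2, p2 = 1 ↦ 2  ≥
p1 = 2, p2 = 2 ↦ 2  ≥
So 6 of the 9 assignments meet the threshold.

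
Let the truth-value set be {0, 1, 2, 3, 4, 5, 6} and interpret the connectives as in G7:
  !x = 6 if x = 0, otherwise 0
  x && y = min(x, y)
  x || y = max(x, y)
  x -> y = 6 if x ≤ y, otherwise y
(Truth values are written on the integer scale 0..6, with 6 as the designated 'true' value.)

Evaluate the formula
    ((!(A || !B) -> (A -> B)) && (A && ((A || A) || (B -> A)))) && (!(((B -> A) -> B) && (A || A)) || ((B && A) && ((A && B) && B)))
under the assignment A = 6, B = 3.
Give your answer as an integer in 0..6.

!B = !3 = 0
A || !B = 6 || 0 = 6
!(A || !B) = !6 = 0
A -> B = 6 -> 3 = 3
!(A || !B) -> (A -> B) = 0 -> 3 = 6
A || A = 6 || 6 = 6
B -> A = 3 -> 6 = 6
(A || A) || (B -> A) = 6 || 6 = 6
A && ((A || A) || (B -> A)) = 6 && 6 = 6
(!(A || !B) -> (A -> B)) && (A && ((A || A) || (B -> A))) = 6 && 6 = 6
B -> A = 3 -> 6 = 6
(B -> A) -> B = 6 -> 3 = 3
A || A = 6 || 6 = 6
((B -> A) -> B) && (A || A) = 3 && 6 = 3
!(((B -> A) -> B) && (A || A)) = !3 = 0
B && A = 3 && 6 = 3
A && B = 6 && 3 = 3
(A && B) && B = 3 && 3 = 3
(B && A) && ((A && B) && B) = 3 && 3 = 3
!(((B -> A) -> B) && (A || A)) || ((B && A) && ((A && B) && B)) = 0 || 3 = 3
((!(A || !B) -> (A -> B)) && (A && ((A || A) || (B -> A)))) && (!(((B -> A) -> B) && (A || A)) || ((B && A) && ((A && B) && B))) = 6 && 3 = 3

3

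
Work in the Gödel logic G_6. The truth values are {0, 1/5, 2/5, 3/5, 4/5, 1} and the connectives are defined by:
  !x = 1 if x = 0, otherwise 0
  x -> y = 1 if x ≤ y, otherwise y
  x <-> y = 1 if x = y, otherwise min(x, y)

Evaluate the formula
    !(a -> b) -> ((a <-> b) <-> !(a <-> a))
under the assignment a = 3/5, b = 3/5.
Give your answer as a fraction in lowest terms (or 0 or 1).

1

a -> b = 3/5 -> 3/5 = 1
!(a -> b) = !1 = 0
a <-> b = 3/5 <-> 3/5 = 1
a <-> a = 3/5 <-> 3/5 = 1
!(a <-> a) = !1 = 0
(a <-> b) <-> !(a <-> a) = 1 <-> 0 = 0
!(a -> b) -> ((a <-> b) <-> !(a <-> a)) = 0 -> 0 = 1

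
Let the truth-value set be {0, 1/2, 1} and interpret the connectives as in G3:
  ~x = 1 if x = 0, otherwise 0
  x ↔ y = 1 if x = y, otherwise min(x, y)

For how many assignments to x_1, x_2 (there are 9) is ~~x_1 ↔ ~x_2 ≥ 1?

4

x_1 = 0, x_2 = 0 ↦ 0  <
x_1 = 0, x_2 = 1/2 ↦ 1  ≥
x_1 = 0, x_2 = 1 ↦ 1  ≥
x_1 = 1/2, x_2 = 0 ↦ 1  ≥
x_1 = 1/2, x_2 = 1/2 ↦ 0  <
x_1 = 1/2, x_2 = 1 ↦ 0  <
x_1 = 1, x_2 = 0 ↦ 1  ≥
x_1 = 1, x_2 = 1/2 ↦ 0  <
x_1 = 1, x_2 = 1 ↦ 0  <
So 4 of the 9 assignments meet the threshold.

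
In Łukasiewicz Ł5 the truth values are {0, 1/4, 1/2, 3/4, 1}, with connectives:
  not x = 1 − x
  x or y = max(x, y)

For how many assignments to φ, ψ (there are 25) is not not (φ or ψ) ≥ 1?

9

value 1: 9 assignments (counts)
value 3/4: 7 assignments
value 1/2: 5 assignments
value 1/4: 3 assignments
value 0: 1 assignment
So 9 of the 25 assignments meet the threshold.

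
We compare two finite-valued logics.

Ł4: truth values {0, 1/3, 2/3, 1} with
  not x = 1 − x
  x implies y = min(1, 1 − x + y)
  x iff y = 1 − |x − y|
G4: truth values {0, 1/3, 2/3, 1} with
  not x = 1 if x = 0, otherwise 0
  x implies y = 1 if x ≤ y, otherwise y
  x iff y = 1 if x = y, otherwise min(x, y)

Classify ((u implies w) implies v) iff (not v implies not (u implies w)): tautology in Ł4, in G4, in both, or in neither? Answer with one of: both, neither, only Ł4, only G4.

only Ł4

In Ł4: every assignment gives 1 — tautology.
In G4: at u = 0, v = 1/3, w = 0 the value is 1/3 — not a tautology.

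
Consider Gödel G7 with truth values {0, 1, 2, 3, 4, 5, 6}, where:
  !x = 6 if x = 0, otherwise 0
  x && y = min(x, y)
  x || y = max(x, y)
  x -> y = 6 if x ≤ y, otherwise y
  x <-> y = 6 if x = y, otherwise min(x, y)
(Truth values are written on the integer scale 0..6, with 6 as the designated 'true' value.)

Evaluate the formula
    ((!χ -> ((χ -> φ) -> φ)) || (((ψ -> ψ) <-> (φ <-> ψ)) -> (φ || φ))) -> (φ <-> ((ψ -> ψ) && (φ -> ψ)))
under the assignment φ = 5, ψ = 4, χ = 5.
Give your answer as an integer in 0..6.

!χ = !5 = 0
χ -> φ = 5 -> 5 = 6
(χ -> φ) -> φ = 6 -> 5 = 5
!χ -> ((χ -> φ) -> φ) = 0 -> 5 = 6
ψ -> ψ = 4 -> 4 = 6
φ <-> ψ = 5 <-> 4 = 4
(ψ -> ψ) <-> (φ <-> ψ) = 6 <-> 4 = 4
φ || φ = 5 || 5 = 5
((ψ -> ψ) <-> (φ <-> ψ)) -> (φ || φ) = 4 -> 5 = 6
(!χ -> ((χ -> φ) -> φ)) || (((ψ -> ψ) <-> (φ <-> ψ)) -> (φ || φ)) = 6 || 6 = 6
ψ -> ψ = 4 -> 4 = 6
φ -> ψ = 5 -> 4 = 4
(ψ -> ψ) && (φ -> ψ) = 6 && 4 = 4
φ <-> ((ψ -> ψ) && (φ -> ψ)) = 5 <-> 4 = 4
((!χ -> ((χ -> φ) -> φ)) || (((ψ -> ψ) <-> (φ <-> ψ)) -> (φ || φ))) -> (φ <-> ((ψ -> ψ) && (φ -> ψ))) = 6 -> 4 = 4

4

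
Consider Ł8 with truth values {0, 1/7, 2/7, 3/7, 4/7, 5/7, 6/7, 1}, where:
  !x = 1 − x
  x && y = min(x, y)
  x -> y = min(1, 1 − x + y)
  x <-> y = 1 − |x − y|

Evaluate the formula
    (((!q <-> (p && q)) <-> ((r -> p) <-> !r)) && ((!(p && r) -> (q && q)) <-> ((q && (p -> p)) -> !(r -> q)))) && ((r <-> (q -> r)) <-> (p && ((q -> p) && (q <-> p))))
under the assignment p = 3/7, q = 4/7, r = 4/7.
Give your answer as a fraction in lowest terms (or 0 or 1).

3/7

!q = !4/7 = 3/7
p && q = 3/7 && 4/7 = 3/7
!q <-> (p && q) = 3/7 <-> 3/7 = 1
r -> p = 4/7 -> 3/7 = 6/7
!r = !4/7 = 3/7
(r -> p) <-> !r = 6/7 <-> 3/7 = 4/7
(!q <-> (p && q)) <-> ((r -> p) <-> !r) = 1 <-> 4/7 = 4/7
p && r = 3/7 && 4/7 = 3/7
!(p && r) = !3/7 = 4/7
q && q = 4/7 && 4/7 = 4/7
!(p && r) -> (q && q) = 4/7 -> 4/7 = 1
p -> p = 3/7 -> 3/7 = 1
q && (p -> p) = 4/7 && 1 = 4/7
r -> q = 4/7 -> 4/7 = 1
!(r -> q) = !1 = 0
(q && (p -> p)) -> !(r -> q) = 4/7 -> 0 = 3/7
(!(p && r) -> (q && q)) <-> ((q && (p -> p)) -> !(r -> q)) = 1 <-> 3/7 = 3/7
((!q <-> (p && q)) <-> ((r -> p) <-> !r)) && ((!(p && r) -> (q && q)) <-> ((q && (p -> p)) -> !(r -> q))) = 4/7 && 3/7 = 3/7
q -> r = 4/7 -> 4/7 = 1
r <-> (q -> r) = 4/7 <-> 1 = 4/7
q -> p = 4/7 -> 3/7 = 6/7
q <-> p = 4/7 <-> 3/7 = 6/7
(q -> p) && (q <-> p) = 6/7 && 6/7 = 6/7
p && ((q -> p) && (q <-> p)) = 3/7 && 6/7 = 3/7
(r <-> (q -> r)) <-> (p && ((q -> p) && (q <-> p))) = 4/7 <-> 3/7 = 6/7
(((!q <-> (p && q)) <-> ((r -> p) <-> !r)) && ((!(p && r) -> (q && q)) <-> ((q && (p -> p)) -> !(r -> q)))) && ((r <-> (q -> r)) <-> (p && ((q -> p) && (q <-> p)))) = 3/7 && 6/7 = 3/7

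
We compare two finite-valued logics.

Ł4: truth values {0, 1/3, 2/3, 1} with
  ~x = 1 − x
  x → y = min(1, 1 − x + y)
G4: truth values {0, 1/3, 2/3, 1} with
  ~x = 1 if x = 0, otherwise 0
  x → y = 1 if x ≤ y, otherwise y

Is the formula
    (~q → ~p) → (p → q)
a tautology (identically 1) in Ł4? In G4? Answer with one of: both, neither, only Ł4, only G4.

In Ł4: every assignment gives 1 — tautology.
In G4: at p = 2/3, q = 1/3 the value is 1/3 — not a tautology.

only Ł4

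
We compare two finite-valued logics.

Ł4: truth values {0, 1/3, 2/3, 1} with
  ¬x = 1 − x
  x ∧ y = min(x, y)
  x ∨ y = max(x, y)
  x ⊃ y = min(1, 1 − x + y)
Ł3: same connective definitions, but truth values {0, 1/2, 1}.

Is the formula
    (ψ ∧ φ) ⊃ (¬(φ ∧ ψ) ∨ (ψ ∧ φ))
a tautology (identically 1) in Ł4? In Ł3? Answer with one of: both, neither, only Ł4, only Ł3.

both

In Ł4: every assignment gives 1 — tautology.
In Ł3: every assignment gives 1 — tautology.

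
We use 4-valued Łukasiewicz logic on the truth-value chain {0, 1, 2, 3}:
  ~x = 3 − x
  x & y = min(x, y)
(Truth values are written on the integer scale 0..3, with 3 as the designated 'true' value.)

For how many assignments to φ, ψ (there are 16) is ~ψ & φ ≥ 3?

φ = 0, ψ = 0 ↦ 0  <
φ = 0, ψ = 1 ↦ 0  <
φ = 0, ψ = 2 ↦ 0  <
φ = 0, ψ = 3 ↦ 0  <
φ = 1, ψ = 0 ↦ 1  <
φ = 1, ψ = 1 ↦ 1  <
φ = 1, ψ = 2 ↦ 1  <
φ = 1, ψ = 3 ↦ 0  <
φ = 2, ψ = 0 ↦ 2  <
φ = 2, ψ = 1 ↦ 2  <
φ = 2, ψ = 2 ↦ 1  <
φ = 2, ψ = 3 ↦ 0  <
φ = 3, ψ = 0 ↦ 3  ≥
φ = 3, ψ = 1 ↦ 2  <
φ = 3, ψ = 2 ↦ 1  <
φ = 3, ψ = 3 ↦ 0  <
So 1 of the 16 assignments meets the threshold.

1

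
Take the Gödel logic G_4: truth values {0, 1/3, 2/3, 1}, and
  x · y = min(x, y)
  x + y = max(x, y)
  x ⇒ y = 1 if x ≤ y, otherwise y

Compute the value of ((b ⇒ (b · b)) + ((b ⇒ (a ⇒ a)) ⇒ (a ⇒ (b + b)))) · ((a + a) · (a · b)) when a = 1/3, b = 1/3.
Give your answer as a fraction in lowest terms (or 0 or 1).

b · b = 1/3 · 1/3 = 1/3
b ⇒ (b · b) = 1/3 ⇒ 1/3 = 1
a ⇒ a = 1/3 ⇒ 1/3 = 1
b ⇒ (a ⇒ a) = 1/3 ⇒ 1 = 1
b + b = 1/3 + 1/3 = 1/3
a ⇒ (b + b) = 1/3 ⇒ 1/3 = 1
(b ⇒ (a ⇒ a)) ⇒ (a ⇒ (b + b)) = 1 ⇒ 1 = 1
(b ⇒ (b · b)) + ((b ⇒ (a ⇒ a)) ⇒ (a ⇒ (b + b))) = 1 + 1 = 1
a + a = 1/3 + 1/3 = 1/3
a · b = 1/3 · 1/3 = 1/3
(a + a) · (a · b) = 1/3 · 1/3 = 1/3
((b ⇒ (b · b)) + ((b ⇒ (a ⇒ a)) ⇒ (a ⇒ (b + b)))) · ((a + a) · (a · b)) = 1 · 1/3 = 1/3

1/3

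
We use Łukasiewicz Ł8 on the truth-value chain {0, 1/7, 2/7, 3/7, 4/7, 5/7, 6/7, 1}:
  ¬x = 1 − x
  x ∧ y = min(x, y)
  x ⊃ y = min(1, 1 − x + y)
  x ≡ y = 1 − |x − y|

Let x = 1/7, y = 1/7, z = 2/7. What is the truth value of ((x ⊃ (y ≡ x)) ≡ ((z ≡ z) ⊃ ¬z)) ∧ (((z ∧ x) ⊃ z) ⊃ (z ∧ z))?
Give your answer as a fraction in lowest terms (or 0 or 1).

2/7

y ≡ x = 1/7 ≡ 1/7 = 1
x ⊃ (y ≡ x) = 1/7 ⊃ 1 = 1
z ≡ z = 2/7 ≡ 2/7 = 1
¬z = ¬2/7 = 5/7
(z ≡ z) ⊃ ¬z = 1 ⊃ 5/7 = 5/7
(x ⊃ (y ≡ x)) ≡ ((z ≡ z) ⊃ ¬z) = 1 ≡ 5/7 = 5/7
z ∧ x = 2/7 ∧ 1/7 = 1/7
(z ∧ x) ⊃ z = 1/7 ⊃ 2/7 = 1
z ∧ z = 2/7 ∧ 2/7 = 2/7
((z ∧ x) ⊃ z) ⊃ (z ∧ z) = 1 ⊃ 2/7 = 2/7
((x ⊃ (y ≡ x)) ≡ ((z ≡ z) ⊃ ¬z)) ∧ (((z ∧ x) ⊃ z) ⊃ (z ∧ z)) = 5/7 ∧ 2/7 = 2/7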